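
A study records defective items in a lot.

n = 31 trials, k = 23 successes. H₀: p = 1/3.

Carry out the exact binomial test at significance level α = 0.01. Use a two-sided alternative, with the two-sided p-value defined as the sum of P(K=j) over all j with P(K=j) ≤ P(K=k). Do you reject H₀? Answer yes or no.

reject H₀: yes

Exact binomial: n=31, k=23, p₀=1/3=0.3333
P(X=j) = C(n,j)·p₀^j·(1−p₀)^(n−j); p = Σ P(X=j) over j with P(X=j) ≤ P(X=23)
p-value (two-sided) = 0.00000
At α=0.01: p < α → reject H₀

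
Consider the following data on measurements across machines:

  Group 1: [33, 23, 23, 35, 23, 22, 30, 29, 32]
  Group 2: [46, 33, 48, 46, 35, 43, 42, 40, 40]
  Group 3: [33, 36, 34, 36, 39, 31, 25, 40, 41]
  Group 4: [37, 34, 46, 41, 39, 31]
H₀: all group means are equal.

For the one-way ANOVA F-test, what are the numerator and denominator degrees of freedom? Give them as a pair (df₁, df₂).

k = 4 groups, N = 33 total
df = (k−1, N−k) = (4−1, 33−4) = (3, 29)

degrees of freedom = [3, 29]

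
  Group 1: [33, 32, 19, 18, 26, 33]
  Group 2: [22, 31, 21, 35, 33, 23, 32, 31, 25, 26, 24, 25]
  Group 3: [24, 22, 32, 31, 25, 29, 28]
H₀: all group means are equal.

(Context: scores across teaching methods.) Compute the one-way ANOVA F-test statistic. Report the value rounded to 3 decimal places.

test statistic = 0.020

Group means [26.83, 27.33, 27.29], grand mean 27.200
SSB = Σnᵢ(x̄ᵢ−x̄)² = 1.071; SSW = ΣΣ(x−x̄ᵢ)² = 576.929
MSB = 1.071/2 = 0.5357; MSW = 576.929/22 = 26.2240
F = MSB/MSW = 0.0204
df = (2, 22)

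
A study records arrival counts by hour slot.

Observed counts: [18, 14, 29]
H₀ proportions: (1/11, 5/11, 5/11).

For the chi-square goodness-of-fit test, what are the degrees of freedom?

degrees of freedom = 2

df = k − 1 = 3 − 1 = 2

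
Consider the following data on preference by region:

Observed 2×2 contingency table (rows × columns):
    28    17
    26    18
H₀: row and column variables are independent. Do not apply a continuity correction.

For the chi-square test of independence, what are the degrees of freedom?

df = (r−1)(c−1) = (2−1)·(2−1) = 1

degrees of freedom = 1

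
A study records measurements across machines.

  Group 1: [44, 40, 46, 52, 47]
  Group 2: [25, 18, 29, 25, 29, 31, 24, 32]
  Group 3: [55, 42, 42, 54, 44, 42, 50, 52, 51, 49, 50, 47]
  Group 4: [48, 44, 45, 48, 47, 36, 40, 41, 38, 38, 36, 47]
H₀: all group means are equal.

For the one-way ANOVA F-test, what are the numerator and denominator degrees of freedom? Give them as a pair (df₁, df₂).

k = 4 groups, N = 37 total
df = (k−1, N−k) = (4−1, 37−4) = (3, 33)

degrees of freedom = [3, 33]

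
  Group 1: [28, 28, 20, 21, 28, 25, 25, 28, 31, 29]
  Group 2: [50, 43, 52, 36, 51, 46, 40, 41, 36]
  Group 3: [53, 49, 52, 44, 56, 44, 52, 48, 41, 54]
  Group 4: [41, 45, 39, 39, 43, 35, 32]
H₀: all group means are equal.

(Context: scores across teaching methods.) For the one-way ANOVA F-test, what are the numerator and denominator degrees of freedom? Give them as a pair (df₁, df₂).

degrees of freedom = [3, 32]

k = 4 groups, N = 36 total
df = (k−1, N−k) = (4−1, 36−4) = (3, 32)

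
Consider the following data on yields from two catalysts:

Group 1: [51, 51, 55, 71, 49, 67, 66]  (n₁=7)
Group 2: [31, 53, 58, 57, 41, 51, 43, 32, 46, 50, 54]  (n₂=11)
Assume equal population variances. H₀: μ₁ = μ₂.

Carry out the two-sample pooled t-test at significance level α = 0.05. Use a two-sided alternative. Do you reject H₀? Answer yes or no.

x̄₁=58.571, s₁=9.126, n₁=7
x̄₂=46.909, s₂=9.300, n₂=11
s_p² = [6·9.126² + 10·9.300²]/16 = 85.2890
SE = √(s_p²·(1/7+1/11)) = 4.4652
t = (58.571−46.909)/4.4652 = 2.6119
df = 16
p-value (two-sided) = 0.01888
At α=0.05: p < α → reject H₀

reject H₀: yes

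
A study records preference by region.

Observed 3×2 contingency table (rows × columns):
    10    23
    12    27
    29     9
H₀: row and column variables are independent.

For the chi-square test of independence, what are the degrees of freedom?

degrees of freedom = 2

df = (r−1)(c−1) = (3−1)·(2−1) = 2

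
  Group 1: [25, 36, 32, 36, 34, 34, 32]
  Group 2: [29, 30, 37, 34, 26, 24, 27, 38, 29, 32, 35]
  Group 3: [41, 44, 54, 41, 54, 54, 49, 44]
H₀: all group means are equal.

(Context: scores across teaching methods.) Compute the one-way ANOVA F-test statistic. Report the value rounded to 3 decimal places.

test statistic = 30.686

Group means [32.71, 31.00, 47.62], grand mean 36.577
SSB = Σnᵢ(x̄ᵢ−x̄)² = 1423.043; SSW = ΣΣ(x−x̄ᵢ)² = 533.304
MSB = 1423.043/2 = 711.5213; MSW = 533.304/23 = 23.1871
F = MSB/MSW = 30.6861
df = (2, 23)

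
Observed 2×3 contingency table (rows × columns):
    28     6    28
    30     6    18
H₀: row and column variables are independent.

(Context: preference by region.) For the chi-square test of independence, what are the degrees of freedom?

df = (r−1)(c−1) = (2−1)·(3−1) = 2

degrees of freedom = 2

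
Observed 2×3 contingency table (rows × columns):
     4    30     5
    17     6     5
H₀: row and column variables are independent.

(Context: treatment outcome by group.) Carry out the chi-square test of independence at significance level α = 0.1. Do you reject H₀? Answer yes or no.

Row totals [39, 28], col totals [21, 36, 10], n=67
χ² = (4−12.22)²/12.22 + (30−20.96)²/20.96 + (5−5.82)²/5.82 + (17−8.78)²/8.78 + (6−15.04)²/15.04 + (5−4.18)²/4.18 = 22.8578
df = 2
p-value (upper-tail) = 0.00001
At α=0.1: p < α → reject H₀

reject H₀: yes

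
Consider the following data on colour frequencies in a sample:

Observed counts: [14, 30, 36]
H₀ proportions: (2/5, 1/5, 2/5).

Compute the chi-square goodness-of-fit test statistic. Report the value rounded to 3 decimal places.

n = 80; E_i = n·p_i = [32.00, 16.00, 32.00]
χ² = (14−32.00)²/32.00 + (30−16.00)²/16.00 + (36−32.00)²/32.00 = 22.8750
df = 2

test statistic = 22.875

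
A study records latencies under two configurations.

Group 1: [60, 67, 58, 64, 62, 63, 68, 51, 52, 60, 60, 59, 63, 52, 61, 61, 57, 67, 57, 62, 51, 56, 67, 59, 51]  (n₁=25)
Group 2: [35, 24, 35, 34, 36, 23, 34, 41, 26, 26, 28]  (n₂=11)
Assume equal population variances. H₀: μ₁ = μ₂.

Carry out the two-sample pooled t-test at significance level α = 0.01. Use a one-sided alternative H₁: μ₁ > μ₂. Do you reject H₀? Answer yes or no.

reject H₀: yes

x̄₁=59.520, s₁=5.245, n₁=25
x̄₂=31.091, s₂=5.890, n₂=11
s_p² = [24·5.245² + 10·5.890²]/34 = 29.6220
SE = √(s_p²·(1/25+1/11)) = 1.9692
t = (59.520−31.091)/1.9692 = 14.4368
df = 34
p-value (one-sided, H₁ greater) = 0.00000
At α=0.01: p < α → reject H₀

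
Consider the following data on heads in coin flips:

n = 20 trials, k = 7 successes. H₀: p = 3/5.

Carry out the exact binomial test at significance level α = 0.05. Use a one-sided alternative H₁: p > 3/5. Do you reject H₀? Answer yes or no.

Exact binomial: n=20, k=7, p₀=3/5=0.6000
P(X≥7) from Σ C(n,i)·p₀^i·(1−p₀)^(n−i)
p-value (one-sided, H₁ greater) = 0.99353
At α=0.05: p ≥ α → fail to reject H₀

reject H₀: no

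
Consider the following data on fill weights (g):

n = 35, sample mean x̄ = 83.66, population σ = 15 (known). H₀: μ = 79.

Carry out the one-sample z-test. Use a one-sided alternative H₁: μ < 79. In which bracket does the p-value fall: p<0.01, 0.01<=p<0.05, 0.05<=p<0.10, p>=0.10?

SE = σ/√n = 15/√35 = 2.5355
z = (x̄−μ₀)/SE = (83.66−79)/2.5355 = 1.8379
p-value (one-sided, H₁ less) = 0.96696
→ bracket: p>=0.10

p-value bracket: p>=0.10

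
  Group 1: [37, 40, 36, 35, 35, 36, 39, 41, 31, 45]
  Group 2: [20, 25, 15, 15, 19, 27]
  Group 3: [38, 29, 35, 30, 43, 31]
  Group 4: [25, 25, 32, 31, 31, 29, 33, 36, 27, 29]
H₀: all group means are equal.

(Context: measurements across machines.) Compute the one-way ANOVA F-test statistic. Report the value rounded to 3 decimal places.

Group means [37.50, 20.17, 34.33, 29.80], grand mean 31.250
SSB = Σnᵢ(x̄ᵢ−x̄)² = 1205.733; SSW = ΣΣ(x−x̄ᵢ)² = 520.267
MSB = 1205.733/3 = 401.9111; MSW = 520.267/28 = 18.5810
F = MSB/MSW = 21.6303
df = (3, 28)

test statistic = 21.630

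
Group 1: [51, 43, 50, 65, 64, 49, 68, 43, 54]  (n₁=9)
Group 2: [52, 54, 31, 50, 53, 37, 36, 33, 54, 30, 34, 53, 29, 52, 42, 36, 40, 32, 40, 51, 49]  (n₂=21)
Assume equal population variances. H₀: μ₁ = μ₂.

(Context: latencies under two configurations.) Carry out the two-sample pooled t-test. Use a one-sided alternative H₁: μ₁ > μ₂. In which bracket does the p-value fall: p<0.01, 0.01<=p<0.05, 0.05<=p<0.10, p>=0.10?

p-value bracket: p<0.01

x̄₁=54.111, s₁=9.413, n₁=9
x̄₂=42.286, s₂=9.237, n₂=21
s_p² = [8·9.413² + 20·9.237²]/28 = 86.2562
SE = √(s_p²·(1/9+1/21)) = 3.7002
t = (54.111−42.286)/3.7002 = 3.1959
df = 28
p-value (one-sided, H₁ greater) = 0.00172
→ bracket: p<0.01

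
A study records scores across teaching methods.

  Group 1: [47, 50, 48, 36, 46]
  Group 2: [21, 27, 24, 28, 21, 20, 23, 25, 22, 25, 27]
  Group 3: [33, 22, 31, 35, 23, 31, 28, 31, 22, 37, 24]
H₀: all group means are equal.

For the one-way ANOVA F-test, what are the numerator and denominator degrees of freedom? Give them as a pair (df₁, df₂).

k = 3 groups, N = 27 total
df = (k−1, N−k) = (3−1, 27−3) = (2, 24)

degrees of freedom = [2, 24]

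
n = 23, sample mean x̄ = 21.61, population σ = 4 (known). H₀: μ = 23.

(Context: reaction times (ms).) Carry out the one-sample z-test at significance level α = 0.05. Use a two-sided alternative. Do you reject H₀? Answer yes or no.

SE = σ/√n = 4/√23 = 0.8341
z = (x̄−μ₀)/SE = (21.61−23)/0.8341 = -1.6666
p-value (two-sided) = 0.09560
At α=0.05: p ≥ α → fail to reject H₀

reject H₀: no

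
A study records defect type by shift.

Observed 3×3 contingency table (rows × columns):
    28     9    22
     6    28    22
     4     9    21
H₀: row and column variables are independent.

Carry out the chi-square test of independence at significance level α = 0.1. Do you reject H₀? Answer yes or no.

Row totals [59, 56, 34], col totals [38, 46, 65], n=149
χ² = (28−15.05)²/15.05 + (9−18.21)²/18.21 + (22−25.74)²/25.74 + (6−14.28)²/14.28 + (28−17.29)²/17.29 + (22−24.43)²/24.43 + (4−8.67)²/8.67 + (9−10.50)²/10.50 + (21−14.83)²/14.83 = 33.3302
df = 4
p-value (upper-tail) = 0.00000
At α=0.1: p < α → reject H₀

reject H₀: yes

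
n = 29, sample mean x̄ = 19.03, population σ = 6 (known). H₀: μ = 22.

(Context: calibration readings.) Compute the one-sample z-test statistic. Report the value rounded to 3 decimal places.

test statistic = -2.666

SE = σ/√n = 6/√29 = 1.1142
z = (x̄−μ₀)/SE = (19.03−22)/1.1142 = -2.6657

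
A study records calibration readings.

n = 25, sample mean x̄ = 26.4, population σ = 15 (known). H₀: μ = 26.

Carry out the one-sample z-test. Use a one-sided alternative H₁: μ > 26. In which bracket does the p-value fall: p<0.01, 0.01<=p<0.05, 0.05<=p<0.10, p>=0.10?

SE = σ/√n = 15/√25 = 3.0000
z = (x̄−μ₀)/SE = (26.4−26)/3.0000 = 0.1333
p-value (one-sided, H₁ greater) = 0.44696
→ bracket: p>=0.10

p-value bracket: p>=0.10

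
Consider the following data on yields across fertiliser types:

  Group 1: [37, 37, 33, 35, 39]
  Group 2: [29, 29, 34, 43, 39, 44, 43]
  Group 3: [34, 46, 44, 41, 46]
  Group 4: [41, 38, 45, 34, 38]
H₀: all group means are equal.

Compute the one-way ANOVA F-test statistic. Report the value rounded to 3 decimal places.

Group means [36.20, 37.29, 42.20, 39.20], grand mean 38.591
SSB = Σnᵢ(x̄ᵢ−x̄)² = 107.490; SSW = ΣΣ(x−x̄ᵢ)² = 449.829
MSB = 107.490/3 = 35.8299; MSW = 449.829/18 = 24.9905
F = MSB/MSW = 1.4337
df = (3, 18)

test statistic = 1.434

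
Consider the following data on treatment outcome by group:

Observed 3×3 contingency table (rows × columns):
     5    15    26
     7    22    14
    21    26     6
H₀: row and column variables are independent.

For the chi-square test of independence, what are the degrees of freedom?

degrees of freedom = 4

df = (r−1)(c−1) = (3−1)·(3−1) = 4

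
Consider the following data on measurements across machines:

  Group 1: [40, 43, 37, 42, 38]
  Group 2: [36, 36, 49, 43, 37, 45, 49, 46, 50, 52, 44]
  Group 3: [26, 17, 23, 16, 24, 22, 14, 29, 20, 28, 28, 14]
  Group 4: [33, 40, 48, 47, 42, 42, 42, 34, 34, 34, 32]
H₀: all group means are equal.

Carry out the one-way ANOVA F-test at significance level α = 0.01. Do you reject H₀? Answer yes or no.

Group means [40.00, 44.27, 21.75, 38.91], grand mean 35.282
SSB = Σnᵢ(x̄ᵢ−x̄)² = 3342.557; SSW = ΣΣ(x−x̄ᵢ)² = 1025.341
MSB = 3342.557/3 = 1114.1855; MSW = 1025.341/35 = 29.2955
F = MSB/MSW = 38.0327
df = (3, 35)
p-value (upper-tail) = 0.00000
At α=0.01: p < α → reject H₀

reject H₀: yes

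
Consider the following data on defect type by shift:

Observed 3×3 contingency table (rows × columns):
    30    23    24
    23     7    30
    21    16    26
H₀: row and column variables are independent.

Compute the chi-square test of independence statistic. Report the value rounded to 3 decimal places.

Row totals [77, 60, 63], col totals [74, 46, 80], n=200
χ² = (30−28.49)²/28.49 + (23−17.71)²/17.71 + (24−30.80)²/30.80 + (23−22.20)²/22.20 + (7−13.80)²/13.80 + (30−24.00)²/24.00 + (21−23.31)²/23.31 + (16−14.49)²/14.49 + (26−25.20)²/25.20 = 8.4527
df = 4

test statistic = 8.453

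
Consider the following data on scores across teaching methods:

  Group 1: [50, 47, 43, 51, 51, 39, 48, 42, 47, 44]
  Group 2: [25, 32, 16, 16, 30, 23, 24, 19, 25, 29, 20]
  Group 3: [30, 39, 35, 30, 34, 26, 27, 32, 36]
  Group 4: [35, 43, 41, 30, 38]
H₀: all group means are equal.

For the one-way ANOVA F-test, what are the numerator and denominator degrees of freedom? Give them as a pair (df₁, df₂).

k = 4 groups, N = 35 total
df = (k−1, N−k) = (4−1, 35−4) = (3, 31)

degrees of freedom = [3, 31]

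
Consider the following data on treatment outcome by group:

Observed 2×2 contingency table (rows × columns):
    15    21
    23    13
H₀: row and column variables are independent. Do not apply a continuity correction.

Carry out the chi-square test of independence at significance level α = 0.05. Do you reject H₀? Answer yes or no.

reject H₀: no

Row totals [36, 36], col totals [38, 34], n=72
χ² = (15−19.00)²/19.00 + (21−17.00)²/17.00 + (23−19.00)²/19.00 + (13−17.00)²/17.00 = 3.5666
df = 1
p-value (upper-tail) = 0.05895
At α=0.05: p ≥ α → fail to reject H₀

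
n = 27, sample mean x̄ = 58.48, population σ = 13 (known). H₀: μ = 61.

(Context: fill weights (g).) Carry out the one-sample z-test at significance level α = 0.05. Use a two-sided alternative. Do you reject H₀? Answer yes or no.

reject H₀: no

SE = σ/√n = 13/√27 = 2.5019
z = (x̄−μ₀)/SE = (58.48−61)/2.5019 = -1.0073
p-value (two-sided) = 0.31381
At α=0.05: p ≥ α → fail to reject H₀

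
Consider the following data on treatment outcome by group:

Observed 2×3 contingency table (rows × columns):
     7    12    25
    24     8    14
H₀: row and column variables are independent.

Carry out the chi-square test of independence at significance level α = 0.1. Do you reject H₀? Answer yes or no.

reject H₀: yes

Row totals [44, 46], col totals [31, 20, 39], n=90
χ² = (7−15.16)²/15.16 + (12−9.78)²/9.78 + (25−19.07)²/19.07 + (24−15.84)²/15.84 + (8−10.22)²/10.22 + (14−19.93)²/19.93 = 13.1872
df = 2
p-value (upper-tail) = 0.00137
At α=0.1: p < α → reject H₀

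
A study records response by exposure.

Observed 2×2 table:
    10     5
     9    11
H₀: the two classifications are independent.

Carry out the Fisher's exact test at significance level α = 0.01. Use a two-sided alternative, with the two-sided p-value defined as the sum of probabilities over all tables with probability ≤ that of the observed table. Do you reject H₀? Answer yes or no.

Margins: r₁=15, r₂=20, c₁=19, c₂=16, n=35
p_obs = C(15,10)·C(20,9)/C(35,19); sum pmf over tables with pmf ≤ p_obs
p-value (two-sided) = 0.30636
At α=0.01: p ≥ α → fail to reject H₀

reject H₀: no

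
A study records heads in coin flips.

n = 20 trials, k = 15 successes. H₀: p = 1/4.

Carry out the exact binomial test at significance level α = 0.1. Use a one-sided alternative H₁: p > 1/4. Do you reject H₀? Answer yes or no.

Exact binomial: n=20, k=15, p₀=1/4=0.2500
P(X≥15) from Σ C(n,i)·p₀^i·(1−p₀)^(n−i)
p-value (one-sided, H₁ greater) = 0.00000
At α=0.1: p < α → reject H₀

reject H₀: yes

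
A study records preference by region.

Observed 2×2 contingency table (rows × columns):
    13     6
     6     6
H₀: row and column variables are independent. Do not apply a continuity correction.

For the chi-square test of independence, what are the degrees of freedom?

degrees of freedom = 1

df = (r−1)(c−1) = (2−1)·(2−1) = 1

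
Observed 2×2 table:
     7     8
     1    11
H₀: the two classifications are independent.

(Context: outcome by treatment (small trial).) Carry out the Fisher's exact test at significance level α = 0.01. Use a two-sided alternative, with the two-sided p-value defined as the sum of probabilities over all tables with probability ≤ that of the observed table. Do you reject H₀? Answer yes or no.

reject H₀: no

Margins: r₁=15, r₂=12, c₁=8, c₂=19, n=27
p_obs = C(15,7)·C(12,1)/C(27,8); sum pmf over tables with pmf ≤ p_obs
p-value (two-sided) = 0.04326
At α=0.01: p ≥ α → fail to reject H₀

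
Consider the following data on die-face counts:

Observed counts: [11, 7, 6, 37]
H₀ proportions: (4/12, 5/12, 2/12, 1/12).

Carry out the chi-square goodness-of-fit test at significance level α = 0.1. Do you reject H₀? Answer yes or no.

reject H₀: yes

n = 61; E_i = n·p_i = [20.33, 25.42, 10.17, 5.08]
χ² = (11−20.33)²/20.33 + (7−25.42)²/25.42 + (6−10.17)²/10.17 + (37−5.08)²/5.08 = 219.7311
df = 3
p-value (upper-tail) = 0.00000
At α=0.1: p < α → reject H₀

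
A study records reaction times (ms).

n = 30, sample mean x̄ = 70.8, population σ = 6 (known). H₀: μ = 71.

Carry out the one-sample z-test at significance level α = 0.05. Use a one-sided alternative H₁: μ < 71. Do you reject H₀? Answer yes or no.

reject H₀: no

SE = σ/√n = 6/√30 = 1.0954
z = (x̄−μ₀)/SE = (70.8−71)/1.0954 = -0.1826
p-value (one-sided, H₁ less) = 0.42757
At α=0.05: p ≥ α → fail to reject H₀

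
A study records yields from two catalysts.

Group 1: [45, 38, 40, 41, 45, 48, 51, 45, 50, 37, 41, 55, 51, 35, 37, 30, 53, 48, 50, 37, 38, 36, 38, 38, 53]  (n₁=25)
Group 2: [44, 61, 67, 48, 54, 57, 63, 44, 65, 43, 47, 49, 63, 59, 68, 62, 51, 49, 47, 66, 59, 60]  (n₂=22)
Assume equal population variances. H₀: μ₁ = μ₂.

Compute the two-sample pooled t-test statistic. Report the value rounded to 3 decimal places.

test statistic = -5.653

x̄₁=43.200, s₁=6.886, n₁=25
x̄₂=55.727, s₂=8.305, n₂=22
s_p² = [24·6.886² + 21·8.305²]/45 = 57.4747
SE = √(s_p²·(1/25+1/22)) = 2.2162
t = (43.200−55.727)/2.2162 = -5.6526
df = 45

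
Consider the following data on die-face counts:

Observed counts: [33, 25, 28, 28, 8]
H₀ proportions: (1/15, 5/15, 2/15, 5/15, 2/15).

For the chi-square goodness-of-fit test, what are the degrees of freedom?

df = k − 1 = 5 − 1 = 4

degrees of freedom = 4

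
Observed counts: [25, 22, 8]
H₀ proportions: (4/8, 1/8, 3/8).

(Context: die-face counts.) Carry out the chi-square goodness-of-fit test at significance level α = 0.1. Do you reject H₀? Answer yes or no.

n = 55; E_i = n·p_i = [27.50, 6.88, 20.62]
χ² = (25−27.50)²/27.50 + (22−6.88)²/6.88 + (8−20.62)²/20.62 = 41.2303
df = 2
p-value (upper-tail) = 0.00000
At α=0.1: p < α → reject H₀

reject H₀: yes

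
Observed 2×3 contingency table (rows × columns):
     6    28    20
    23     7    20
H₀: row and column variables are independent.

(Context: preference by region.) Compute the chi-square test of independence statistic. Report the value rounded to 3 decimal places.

Row totals [54, 50], col totals [29, 35, 40], n=104
χ² = (6−15.06)²/15.06 + (28−18.17)²/18.17 + (20−20.77)²/20.77 + (23−13.94)²/13.94 + (7−16.83)²/16.83 + (20−19.23)²/19.23 = 22.4449
df = 2

test statistic = 22.445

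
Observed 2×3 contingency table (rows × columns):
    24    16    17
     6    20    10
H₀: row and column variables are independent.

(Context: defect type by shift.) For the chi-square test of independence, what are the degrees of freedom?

degrees of freedom = 2

df = (r−1)(c−1) = (2−1)·(3−1) = 2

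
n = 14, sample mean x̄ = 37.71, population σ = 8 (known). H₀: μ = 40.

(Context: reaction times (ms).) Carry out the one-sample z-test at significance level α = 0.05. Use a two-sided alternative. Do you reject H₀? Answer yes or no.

reject H₀: no

SE = σ/√n = 8/√14 = 2.1381
z = (x̄−μ₀)/SE = (37.71−40)/2.1381 = -1.0710
p-value (two-sided) = 0.28415
At α=0.05: p ≥ α → fail to reject H₀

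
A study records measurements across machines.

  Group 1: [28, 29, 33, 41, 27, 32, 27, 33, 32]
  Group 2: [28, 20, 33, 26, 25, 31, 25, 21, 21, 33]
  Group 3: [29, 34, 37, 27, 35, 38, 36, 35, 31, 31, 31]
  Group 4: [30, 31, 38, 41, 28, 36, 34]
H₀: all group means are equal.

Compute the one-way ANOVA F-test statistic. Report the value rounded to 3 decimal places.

Group means [31.33, 26.30, 33.09, 34.00], grand mean 31.000
SSB = Σnᵢ(x̄ᵢ−x̄)² = 332.991; SSW = ΣΣ(x−x̄ᵢ)² = 621.009
MSB = 332.991/3 = 110.9970; MSW = 621.009/33 = 18.8185
F = MSB/MSW = 5.8983
df = (3, 33)

test statistic = 5.898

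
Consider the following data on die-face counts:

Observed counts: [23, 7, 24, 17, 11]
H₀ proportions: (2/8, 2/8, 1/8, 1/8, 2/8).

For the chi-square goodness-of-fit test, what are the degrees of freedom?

df = k − 1 = 5 − 1 = 4

degrees of freedom = 4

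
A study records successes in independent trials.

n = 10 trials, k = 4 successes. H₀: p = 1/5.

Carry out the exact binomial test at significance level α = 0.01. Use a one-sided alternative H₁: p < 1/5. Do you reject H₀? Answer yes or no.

reject H₀: no

Exact binomial: n=10, k=4, p₀=1/5=0.2000
P(X≤4) from Σ C(n,i)·p₀^i·(1−p₀)^(n−i)
p-value (one-sided, H₁ less) = 0.96721
At α=0.01: p ≥ α → fail to reject H₀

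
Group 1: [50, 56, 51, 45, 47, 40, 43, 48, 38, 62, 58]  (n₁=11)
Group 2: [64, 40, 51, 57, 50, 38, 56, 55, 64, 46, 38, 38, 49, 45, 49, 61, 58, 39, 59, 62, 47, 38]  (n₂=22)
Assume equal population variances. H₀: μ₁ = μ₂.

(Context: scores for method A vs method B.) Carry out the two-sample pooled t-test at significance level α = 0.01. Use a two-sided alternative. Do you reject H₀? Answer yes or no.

x̄₁=48.909, s₁=7.503, n₁=11
x̄₂=50.182, s₂=9.158, n₂=22
s_p² = [10·7.503² + 21·9.158²]/31 = 74.9736
SE = √(s_p²·(1/11+1/22)) = 3.1974
t = (48.909−50.182)/3.1974 = -0.3980
df = 31
p-value (two-sided) = 0.69333
At α=0.01: p ≥ α → fail to reject H₀

reject H₀: no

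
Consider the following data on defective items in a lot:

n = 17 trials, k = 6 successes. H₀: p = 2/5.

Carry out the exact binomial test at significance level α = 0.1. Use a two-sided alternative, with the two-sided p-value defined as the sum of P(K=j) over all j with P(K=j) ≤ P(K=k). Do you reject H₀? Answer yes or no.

reject H₀: no

Exact binomial: n=17, k=6, p₀=2/5=0.4000
P(X=j) = C(n,j)·p₀^j·(1−p₀)^(n−j); p = Σ P(X=j) over j with P(X=j) ≤ P(X=6)
p-value (two-sided) = 0.80733
At α=0.1: p ≥ α → fail to reject H₀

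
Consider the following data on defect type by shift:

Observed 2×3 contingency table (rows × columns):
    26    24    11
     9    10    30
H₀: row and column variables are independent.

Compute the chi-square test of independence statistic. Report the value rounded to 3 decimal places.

test statistic = 21.777

Row totals [61, 49], col totals [35, 34, 41], n=110
χ² = (26−19.41)²/19.41 + (24−18.85)²/18.85 + (11−22.74)²/22.74 + (9−15.59)²/15.59 + (10−15.15)²/15.15 + (30−18.26)²/18.26 = 21.7768
df = 2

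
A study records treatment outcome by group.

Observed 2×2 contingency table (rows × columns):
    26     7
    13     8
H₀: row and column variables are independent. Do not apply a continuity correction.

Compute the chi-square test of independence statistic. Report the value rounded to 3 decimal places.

Row totals [33, 21], col totals [39, 15], n=54
χ² = (26−23.83)²/23.83 + (7−9.17)²/9.17 + (13−15.17)²/15.17 + (8−5.83)²/5.83 = 1.8234
df = 1

test statistic = 1.823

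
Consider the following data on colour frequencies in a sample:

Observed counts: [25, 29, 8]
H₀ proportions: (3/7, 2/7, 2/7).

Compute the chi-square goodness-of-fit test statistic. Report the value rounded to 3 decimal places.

n = 62; E_i = n·p_i = [26.57, 17.71, 17.71]
χ² = (25−26.57)²/26.57 + (29−17.71)²/17.71 + (8−17.71)²/17.71 = 12.6102
df = 2

test statistic = 12.610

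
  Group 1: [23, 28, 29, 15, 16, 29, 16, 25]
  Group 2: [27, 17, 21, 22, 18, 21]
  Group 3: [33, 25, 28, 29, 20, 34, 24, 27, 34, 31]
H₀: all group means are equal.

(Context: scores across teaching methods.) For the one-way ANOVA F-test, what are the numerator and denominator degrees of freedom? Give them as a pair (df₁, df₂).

k = 3 groups, N = 24 total
df = (k−1, N−k) = (3−1, 24−3) = (2, 21)

degrees of freedom = [2, 21]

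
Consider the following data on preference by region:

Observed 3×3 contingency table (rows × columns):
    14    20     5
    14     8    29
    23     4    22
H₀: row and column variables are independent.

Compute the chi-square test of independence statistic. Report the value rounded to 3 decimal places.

test statistic = 33.056

Row totals [39, 51, 49], col totals [51, 32, 56], n=139
χ² = (14−14.31)²/14.31 + (20−8.98)²/8.98 + (5−15.71)²/15.71 + (14−18.71)²/18.71 + (8−11.74)²/11.74 + (29−20.55)²/20.55 + (23−17.98)²/17.98 + (4−11.28)²/11.28 + (22−19.74)²/19.74 = 33.0562
df = 4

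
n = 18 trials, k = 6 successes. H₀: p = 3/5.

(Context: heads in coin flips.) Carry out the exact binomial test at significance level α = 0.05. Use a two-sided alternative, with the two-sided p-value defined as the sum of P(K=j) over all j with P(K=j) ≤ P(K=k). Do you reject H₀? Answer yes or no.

reject H₀: yes

Exact binomial: n=18, k=6, p₀=3/5=0.6000
P(X=j) = C(n,j)·p₀^j·(1−p₀)^(n−j); p = Σ P(X=j) over j with P(X=j) ≤ P(X=6)
p-value (two-sided) = 0.02851
At α=0.05: p < α → reject H₀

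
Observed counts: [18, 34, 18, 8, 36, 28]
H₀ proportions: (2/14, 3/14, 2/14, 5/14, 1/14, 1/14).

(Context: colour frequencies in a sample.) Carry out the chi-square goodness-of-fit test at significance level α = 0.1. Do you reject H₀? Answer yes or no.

reject H₀: yes

n = 142; E_i = n·p_i = [20.29, 30.43, 20.29, 50.71, 10.14, 10.14]
χ² = (18−20.29)²/20.29 + (34−30.43)²/30.43 + (18−20.29)²/20.29 + (8−50.71)²/50.71 + (36−10.14)²/10.14 + (28−10.14)²/10.14 = 134.2667
df = 5
p-value (upper-tail) = 0.00000
At α=0.1: p < α → reject H₀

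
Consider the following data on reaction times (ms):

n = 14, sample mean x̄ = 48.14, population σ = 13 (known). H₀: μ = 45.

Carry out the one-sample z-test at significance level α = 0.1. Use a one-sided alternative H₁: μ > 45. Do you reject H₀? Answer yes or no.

SE = σ/√n = 13/√14 = 3.4744
z = (x̄−μ₀)/SE = (48.14−45)/3.4744 = 0.9038
p-value (one-sided, H₁ greater) = 0.18306
At α=0.1: p ≥ α → fail to reject H₀

reject H₀: no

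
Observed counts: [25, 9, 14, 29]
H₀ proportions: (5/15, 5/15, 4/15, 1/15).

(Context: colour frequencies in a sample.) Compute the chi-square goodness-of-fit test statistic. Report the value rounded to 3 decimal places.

n = 77; E_i = n·p_i = [25.67, 25.67, 20.53, 5.13]
χ² = (25−25.67)²/25.67 + (9−25.67)²/25.67 + (14−20.53)²/20.53 + (29−5.13)²/5.13 = 123.8831
df = 3

test statistic = 123.883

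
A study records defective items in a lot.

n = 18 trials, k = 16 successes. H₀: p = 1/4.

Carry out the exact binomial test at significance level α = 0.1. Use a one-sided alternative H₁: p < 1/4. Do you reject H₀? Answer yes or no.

reject H₀: no

Exact binomial: n=18, k=16, p₀=1/4=0.2500
P(X≤16) from Σ C(n,i)·p₀^i·(1−p₀)^(n−i)
p-value (one-sided, H₁ less) = 1.00000
At α=0.1: p ≥ α → fail to reject H₀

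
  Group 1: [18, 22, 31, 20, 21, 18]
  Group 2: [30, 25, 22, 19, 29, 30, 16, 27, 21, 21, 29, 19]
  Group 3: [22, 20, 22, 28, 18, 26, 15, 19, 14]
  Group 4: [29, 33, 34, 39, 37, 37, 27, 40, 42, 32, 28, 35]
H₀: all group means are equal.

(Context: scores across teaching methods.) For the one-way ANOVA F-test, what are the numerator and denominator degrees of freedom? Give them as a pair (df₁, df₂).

k = 4 groups, N = 39 total
df = (k−1, N−k) = (4−1, 39−4) = (3, 35)

degrees of freedom = [3, 35]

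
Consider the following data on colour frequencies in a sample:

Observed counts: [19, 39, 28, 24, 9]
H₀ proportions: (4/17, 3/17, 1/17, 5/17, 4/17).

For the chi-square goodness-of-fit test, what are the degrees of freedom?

degrees of freedom = 4

df = k − 1 = 5 − 1 = 4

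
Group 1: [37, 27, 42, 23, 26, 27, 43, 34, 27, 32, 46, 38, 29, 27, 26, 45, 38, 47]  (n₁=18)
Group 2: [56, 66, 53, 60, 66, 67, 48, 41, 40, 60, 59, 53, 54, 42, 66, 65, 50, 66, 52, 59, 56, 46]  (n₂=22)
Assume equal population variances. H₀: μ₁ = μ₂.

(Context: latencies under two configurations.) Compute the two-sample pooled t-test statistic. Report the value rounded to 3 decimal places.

test statistic = -8.114

x̄₁=34.111, s₁=8.021, n₁=18
x̄₂=55.682, s₂=8.632, n₂=22
s_p² = [17·8.021² + 21·8.632²]/38 = 69.9619
SE = √(s_p²·(1/18+1/22)) = 2.6584
t = (34.111−55.682)/2.6584 = -8.1143
df = 38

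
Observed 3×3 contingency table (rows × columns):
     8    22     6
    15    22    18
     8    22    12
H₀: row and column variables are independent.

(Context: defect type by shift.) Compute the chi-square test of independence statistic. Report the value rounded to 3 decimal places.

Row totals [36, 55, 42], col totals [31, 66, 36], n=133
χ² = (8−8.39)²/8.39 + (22−17.86)²/17.86 + (6−9.74)²/9.74 + (15−12.82)²/12.82 + (22−27.29)²/27.29 + (18−14.89)²/14.89 + (8−9.79)²/9.79 + (22−20.84)²/20.84 + (12−11.37)²/11.37 = 4.8891
df = 4

test statistic = 4.889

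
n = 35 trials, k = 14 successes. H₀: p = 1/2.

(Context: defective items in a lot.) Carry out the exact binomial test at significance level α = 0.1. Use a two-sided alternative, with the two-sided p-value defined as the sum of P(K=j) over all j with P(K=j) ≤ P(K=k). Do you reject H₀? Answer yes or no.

Exact binomial: n=35, k=14, p₀=1/2=0.5000
P(X=j) = C(n,j)·p₀^j·(1−p₀)^(n−j); p = Σ P(X=j) over j with P(X=j) ≤ P(X=14)
p-value (two-sided) = 0.31050
At α=0.1: p ≥ α → fail to reject H₀

reject H₀: no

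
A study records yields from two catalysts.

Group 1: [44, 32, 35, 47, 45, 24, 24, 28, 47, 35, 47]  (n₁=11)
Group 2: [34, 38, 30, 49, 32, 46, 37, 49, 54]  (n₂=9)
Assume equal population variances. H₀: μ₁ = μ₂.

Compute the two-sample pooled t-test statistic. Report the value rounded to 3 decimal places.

x̄₁=37.091, s₁=9.300, n₁=11
x̄₂=41.000, s₂=8.646, n₂=9
s_p² = [10·9.300² + 8·8.646²]/18 = 81.2727
SE = √(s_p²·(1/11+1/9)) = 4.0520
t = (37.091−41.000)/4.0520 = -0.9647
df = 18

test statistic = -0.965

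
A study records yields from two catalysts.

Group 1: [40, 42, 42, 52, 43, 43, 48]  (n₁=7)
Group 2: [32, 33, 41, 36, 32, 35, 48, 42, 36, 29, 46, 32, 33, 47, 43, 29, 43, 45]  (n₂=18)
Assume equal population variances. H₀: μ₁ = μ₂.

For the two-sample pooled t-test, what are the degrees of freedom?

df = n₁ + n₂ − 2 = 7 + 18 − 2 = 23

degrees of freedom = 23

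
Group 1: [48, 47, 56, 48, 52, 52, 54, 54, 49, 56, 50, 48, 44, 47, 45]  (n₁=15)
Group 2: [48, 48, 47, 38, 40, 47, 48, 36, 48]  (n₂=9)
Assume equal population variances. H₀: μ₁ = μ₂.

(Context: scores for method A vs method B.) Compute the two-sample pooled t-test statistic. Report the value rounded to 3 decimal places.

test statistic = 3.089

x̄₁=50.000, s₁=3.817, n₁=15
x̄₂=44.444, s₂=4.953, n₂=9
s_p² = [14·3.817² + 8·4.953²]/22 = 18.1919
SE = √(s_p²·(1/15+1/9)) = 1.7984
t = (50.000−44.444)/1.7984 = 3.0892
df = 22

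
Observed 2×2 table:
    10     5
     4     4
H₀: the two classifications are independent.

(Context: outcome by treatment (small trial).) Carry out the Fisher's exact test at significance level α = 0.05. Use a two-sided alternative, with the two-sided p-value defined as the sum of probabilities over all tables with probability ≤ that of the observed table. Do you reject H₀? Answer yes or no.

reject H₀: no

Margins: r₁=15, r₂=8, c₁=14, c₂=9, n=23
p_obs = C(15,10)·C(8,4)/C(23,14); sum pmf over tables with pmf ≤ p_obs
p-value (two-sided) = 0.65702
At α=0.05: p ≥ α → fail to reject H₀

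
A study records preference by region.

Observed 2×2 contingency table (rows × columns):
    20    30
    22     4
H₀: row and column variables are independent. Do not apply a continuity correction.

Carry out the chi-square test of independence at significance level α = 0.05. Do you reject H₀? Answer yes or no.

Row totals [50, 26], col totals [42, 34], n=76
χ² = (20−27.63)²/27.63 + (30−22.37)²/22.37 + (22−14.37)²/14.37 + (4−11.63)²/11.63 = 13.7720
df = 1
p-value (upper-tail) = 0.00021
At α=0.05: p < α → reject H₀

reject H₀: yes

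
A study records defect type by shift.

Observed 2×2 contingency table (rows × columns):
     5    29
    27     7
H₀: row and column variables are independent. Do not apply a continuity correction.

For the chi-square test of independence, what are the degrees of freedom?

df = (r−1)(c−1) = (2−1)·(2−1) = 1

degrees of freedom = 1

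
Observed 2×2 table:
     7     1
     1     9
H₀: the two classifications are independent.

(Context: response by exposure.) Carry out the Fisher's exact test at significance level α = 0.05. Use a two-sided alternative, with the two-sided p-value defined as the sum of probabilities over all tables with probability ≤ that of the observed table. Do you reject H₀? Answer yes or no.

Margins: r₁=8, r₂=10, c₁=8, c₂=10, n=18
p_obs = C(8,7)·C(10,1)/C(18,8); sum pmf over tables with pmf ≤ p_obs
p-value (two-sided) = 0.00288
At α=0.05: p < α → reject H₀

reject H₀: yes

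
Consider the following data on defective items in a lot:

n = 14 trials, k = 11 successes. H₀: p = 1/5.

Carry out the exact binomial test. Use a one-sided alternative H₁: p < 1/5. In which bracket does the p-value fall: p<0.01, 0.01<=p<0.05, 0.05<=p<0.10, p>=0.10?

Exact binomial: n=14, k=11, p₀=1/5=0.2000
P(X≤11) from Σ C(n,i)·p₀^i·(1−p₀)^(n−i)
p-value (one-sided, H₁ less) = 1.00000
→ bracket: p>=0.10

p-value bracket: p>=0.10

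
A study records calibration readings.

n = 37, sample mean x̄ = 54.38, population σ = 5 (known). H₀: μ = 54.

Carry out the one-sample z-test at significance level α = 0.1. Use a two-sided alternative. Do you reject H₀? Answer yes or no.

SE = σ/√n = 5/√37 = 0.8220
z = (x̄−μ₀)/SE = (54.38−54)/0.8220 = 0.4623
p-value (two-sided) = 0.64387
At α=0.1: p ≥ α → fail to reject H₀

reject H₀: no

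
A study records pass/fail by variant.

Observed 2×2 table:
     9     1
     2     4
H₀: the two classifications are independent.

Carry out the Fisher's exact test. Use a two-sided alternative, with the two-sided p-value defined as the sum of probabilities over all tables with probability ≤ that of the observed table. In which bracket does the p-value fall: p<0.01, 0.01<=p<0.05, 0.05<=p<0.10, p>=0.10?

p-value bracket: 0.01<=p<0.05

Margins: r₁=10, r₂=6, c₁=11, c₂=5, n=16
p_obs = C(10,9)·C(6,2)/C(16,11); sum pmf over tables with pmf ≤ p_obs
p-value (two-sided) = 0.03571
→ bracket: 0.01<=p<0.05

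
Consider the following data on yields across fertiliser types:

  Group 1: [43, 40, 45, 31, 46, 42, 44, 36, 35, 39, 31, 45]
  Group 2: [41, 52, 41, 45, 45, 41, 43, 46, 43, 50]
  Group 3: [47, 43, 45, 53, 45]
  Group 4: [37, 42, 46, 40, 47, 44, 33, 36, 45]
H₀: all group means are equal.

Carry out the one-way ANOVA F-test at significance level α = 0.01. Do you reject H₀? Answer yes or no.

reject H₀: no

Group means [39.75, 44.70, 46.60, 41.11], grand mean 42.417
SSB = Σnᵢ(x̄ᵢ−x̄)² = 240.311; SSW = ΣΣ(x−x̄ᵢ)² = 700.439
MSB = 240.311/3 = 80.1037; MSW = 700.439/32 = 21.8887
F = MSB/MSW = 3.6596
df = (3, 32)
p-value (upper-tail) = 0.02248
At α=0.01: p ≥ α → fail to reject H₀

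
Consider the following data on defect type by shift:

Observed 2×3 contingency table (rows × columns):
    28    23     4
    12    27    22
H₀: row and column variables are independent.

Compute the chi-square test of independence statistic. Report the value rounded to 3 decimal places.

test statistic = 18.922

Row totals [55, 61], col totals [40, 50, 26], n=116
χ² = (28−18.97)²/18.97 + (23−23.71)²/23.71 + (4−12.33)²/12.33 + (12−21.03)²/21.03 + (27−26.29)²/26.29 + (22−13.67)²/13.67 = 18.9218
df = 2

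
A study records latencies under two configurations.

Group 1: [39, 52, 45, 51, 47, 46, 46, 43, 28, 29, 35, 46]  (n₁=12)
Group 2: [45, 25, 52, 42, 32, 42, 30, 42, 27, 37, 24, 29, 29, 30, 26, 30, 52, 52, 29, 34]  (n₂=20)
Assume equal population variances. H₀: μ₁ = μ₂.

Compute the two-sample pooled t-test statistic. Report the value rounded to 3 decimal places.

test statistic = 2.100

x̄₁=42.250, s₁=7.899, n₁=12
x̄₂=35.450, s₂=9.383, n₂=20
s_p² = [11·7.899² + 19·9.383²]/30 = 78.6400
SE = √(s_p²·(1/12+1/20)) = 3.2381
t = (42.250−35.450)/3.2381 = 2.1000
df = 30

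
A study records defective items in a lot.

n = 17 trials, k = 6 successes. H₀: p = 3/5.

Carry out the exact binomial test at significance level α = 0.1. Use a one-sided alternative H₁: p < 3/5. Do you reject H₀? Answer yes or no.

reject H₀: yes

Exact binomial: n=17, k=6, p₀=3/5=0.6000
P(X≤6) from Σ C(n,i)·p₀^i·(1−p₀)^(n−i)
p-value (one-sided, H₁ less) = 0.03481
At α=0.1: p < α → reject H₀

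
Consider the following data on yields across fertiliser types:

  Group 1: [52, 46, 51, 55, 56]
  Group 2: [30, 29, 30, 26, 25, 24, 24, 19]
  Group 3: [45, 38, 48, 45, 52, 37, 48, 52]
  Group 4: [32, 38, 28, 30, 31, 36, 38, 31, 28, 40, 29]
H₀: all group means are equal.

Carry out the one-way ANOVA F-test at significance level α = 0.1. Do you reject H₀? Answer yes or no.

reject H₀: yes

Group means [52.00, 25.88, 45.62, 32.82], grand mean 37.281
SSB = Σnᵢ(x̄ᵢ−x̄)² = 2900.082; SSW = ΣΣ(x−x̄ᵢ)² = 578.386
MSB = 2900.082/3 = 966.6941; MSW = 578.386/28 = 20.6567
F = MSB/MSW = 46.7982
df = (3, 28)
p-value (upper-tail) = 0.00000
At α=0.1: p < α → reject H₀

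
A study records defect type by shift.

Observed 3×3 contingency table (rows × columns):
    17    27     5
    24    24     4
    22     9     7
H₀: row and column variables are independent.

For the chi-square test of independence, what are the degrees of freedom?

df = (r−1)(c−1) = (3−1)·(3−1) = 4

degrees of freedom = 4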